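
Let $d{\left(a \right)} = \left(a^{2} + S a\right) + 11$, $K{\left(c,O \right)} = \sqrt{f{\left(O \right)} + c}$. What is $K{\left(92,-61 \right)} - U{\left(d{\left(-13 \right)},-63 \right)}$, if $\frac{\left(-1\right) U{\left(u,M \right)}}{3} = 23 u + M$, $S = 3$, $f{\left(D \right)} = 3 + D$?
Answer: $9540 + \sqrt{34} \approx 9545.8$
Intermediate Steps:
$K{\left(c,O \right)} = \sqrt{3 + O + c}$ ($K{\left(c,O \right)} = \sqrt{\left(3 + O\right) + c} = \sqrt{3 + O + c}$)
$d{\left(a \right)} = 11 + a^{2} + 3 a$ ($d{\left(a \right)} = \left(a^{2} + 3 a\right) + 11 = 11 + a^{2} + 3 a$)
$U{\left(u,M \right)} = - 69 u - 3 M$ ($U{\left(u,M \right)} = - 3 \left(23 u + M\right) = - 3 \left(M + 23 u\right) = - 69 u - 3 M$)
$K{\left(92,-61 \right)} - U{\left(d{\left(-13 \right)},-63 \right)} = \sqrt{3 - 61 + 92} - \left(- 69 \left(11 + \left(-13\right)^{2} + 3 \left(-13\right)\right) - -189\right) = \sqrt{34} - \left(- 69 \left(11 + 169 - 39\right) + 189\right) = \sqrt{34} - \left(\left(-69\right) 141 + 189\right) = \sqrt{34} - \left(-9729 + 189\right) = \sqrt{34} - -9540 = \sqrt{34} + 9540 = 9540 + \sqrt{34}$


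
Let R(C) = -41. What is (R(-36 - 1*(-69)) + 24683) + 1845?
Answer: 26487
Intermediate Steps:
(R(-36 - 1*(-69)) + 24683) + 1845 = (-41 + 24683) + 1845 = 24642 + 1845 = 26487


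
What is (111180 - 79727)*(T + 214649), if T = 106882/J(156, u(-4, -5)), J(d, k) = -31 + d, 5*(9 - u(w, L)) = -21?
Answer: 847281134171/125 ≈ 6.7782e+9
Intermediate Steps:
u(w, L) = 66/5 (u(w, L) = 9 - ⅕*(-21) = 9 + 21/5 = 66/5)
T = 106882/125 (T = 106882/(-31 + 156) = 106882/125 ≈ 855.06)
(111180 - 79727)*(T + 214649) = (111180 - 79727)*(106882/125 + 214649) = 31453*(26938007/125) = 847281134171/125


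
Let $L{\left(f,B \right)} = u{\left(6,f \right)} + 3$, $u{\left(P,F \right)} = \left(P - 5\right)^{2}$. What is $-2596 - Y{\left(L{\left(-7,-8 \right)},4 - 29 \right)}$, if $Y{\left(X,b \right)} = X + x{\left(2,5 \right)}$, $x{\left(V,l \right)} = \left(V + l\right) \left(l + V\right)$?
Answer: $-2649$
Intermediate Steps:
$x{\left(V,l \right)} = \left(V + l\right)^{2}$ ($x{\left(V,l \right)} = \left(V + l\right) \left(V + l\right) = \left(V + l\right)^{2}$)
$u{\left(P,F \right)} = \left(-5 + P\right)^{2}$
$L{\left(f,B \right)} = 4$ ($L{\left(f,B \right)} = \left(-5 + 6\right)^{2} + 3 = 1^{2} + 3 = 1 + 3 = 4$)
$Y{\left(X,b \right)} = 49 + X$ ($Y{\left(X,b \right)} = X + \left(2 + 5\right)^{2} = X + 7^{2} = X + 49 = 49 + X$)
$-2596 - Y{\left(L{\left(-7,-8 \right)},4 - 29 \right)} = -2596 - \left(49 + 4\right) = -2596 - 53 = -2649$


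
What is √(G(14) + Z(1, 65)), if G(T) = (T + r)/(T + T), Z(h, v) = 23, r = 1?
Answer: √4613/14 ≈ 4.8514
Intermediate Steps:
G(T) = (1 + T)/(2*T) (G(T) = (T + 1)/(T + T) = (1 + T)/((2*T)) = (1 + T)*(1/(2*T)) = (1 + T)/(2*T))
√(G(14) + Z(1, 65)) = √((½)*(1 + 14)/14 + 23) = √((½)*(1/14)*15 + 23) = √(15/28 + 23) = √(659/28) = √4613/14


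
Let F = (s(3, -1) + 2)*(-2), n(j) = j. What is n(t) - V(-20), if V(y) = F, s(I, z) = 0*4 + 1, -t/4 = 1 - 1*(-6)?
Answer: -22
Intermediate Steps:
t = -28 (t = -4*(1 - 1*(-6)) = -4*(1 + 6) = -4*7 = -28)
s(I, z) = 1 (s(I, z) = 0 + 1 = 1)
F = -6 (F = (1 + 2)*(-2) = 3*(-2) = -6)
V(y) = -6
n(t) - V(-20) = -28 - 1*(-6) = -28 + 6 = -22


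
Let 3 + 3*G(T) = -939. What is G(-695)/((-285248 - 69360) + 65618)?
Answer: 157/144495 ≈ 0.0010865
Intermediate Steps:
G(T) = -314 (G(T) = -1 + (⅓)*(-939) = -1 - 313 = -314)
G(-695)/((-285248 - 69360) + 65618) = -314/((-285248 - 69360) + 65618) = -314/(-354608 + 65618) = -314/(-288990) = -314*(-1/288990) = 157/144495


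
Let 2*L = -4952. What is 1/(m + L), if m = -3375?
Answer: -1/5851 ≈ -0.00017091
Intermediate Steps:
L = -2476 (L = (½)*(-4952) = -2476)
1/(m + L) = 1/(-3375 - 2476) = 1/(-5851) = -1/5851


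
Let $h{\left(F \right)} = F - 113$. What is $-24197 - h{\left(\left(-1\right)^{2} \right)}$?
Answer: $-24085$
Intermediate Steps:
$h{\left(F \right)} = -113 + F$
$-24197 - h{\left(\left(-1\right)^{2} \right)} = -24197 - \left(-113 + \left(-1\right)^{2}\right) = -24197 - \left(-113 + 1\right) = -24197 - -112 = -24197 + 112 = -24085$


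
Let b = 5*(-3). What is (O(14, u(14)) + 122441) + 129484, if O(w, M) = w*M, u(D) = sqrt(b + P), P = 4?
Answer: 251925 + 14*I*sqrt(11) ≈ 2.5193e+5 + 46.433*I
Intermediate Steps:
b = -15
u(D) = I*sqrt(11) (u(D) = sqrt(-15 + 4) = sqrt(-11) = I*sqrt(11))
O(w, M) = M*w
(O(14, u(14)) + 122441) + 129484 = ((I*sqrt(11))*14 + 122441) + 129484 = (14*I*sqrt(11) + 122441) + 129484 = (122441 + 14*I*sqrt(11)) + 129484 = 251925 + 14*I*sqrt(11)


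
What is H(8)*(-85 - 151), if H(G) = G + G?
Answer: -3776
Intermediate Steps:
H(G) = 2*G
H(8)*(-85 - 151) = (2*8)*(-85 - 151) = 16*(-236) = -3776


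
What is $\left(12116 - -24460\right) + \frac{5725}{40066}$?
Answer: $\frac{1465459741}{40066} \approx 36576.0$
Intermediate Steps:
$\left(12116 - -24460\right) + \frac{5725}{40066} = \left(12116 + 24460\right) + 5725 \cdot \frac{1}{40066} = 36576 + \frac{5725}{40066} = \frac{1465459741}{40066}$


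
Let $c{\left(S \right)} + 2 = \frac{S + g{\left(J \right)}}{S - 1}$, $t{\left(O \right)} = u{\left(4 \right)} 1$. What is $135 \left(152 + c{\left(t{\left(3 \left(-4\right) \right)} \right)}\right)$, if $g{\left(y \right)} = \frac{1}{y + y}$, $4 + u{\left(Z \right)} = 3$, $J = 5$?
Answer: $\frac{81243}{4} \approx 20311.0$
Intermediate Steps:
$u{\left(Z \right)} = -1$ ($u{\left(Z \right)} = -4 + 3 = -1$)
$t{\left(O \right)} = -1$ ($t{\left(O \right)} = \left(-1\right) 1 = -1$)
$g{\left(y \right)} = \frac{1}{2 y}$
$c{\left(S \right)} = -2 + \frac{\frac{1}{10} + S}{-1 + S}$ ($c{\left(S \right)} = -2 + \frac{S + \frac{1}{2 \cdot 5}}{S - 1} = -2 + \frac{S + \frac{1}{2} \cdot \frac{1}{5}}{-1 + S} = -2 + \frac{S + \frac{1}{10}}{-1 + S} = -2 + \frac{\frac{1}{10} + S}{-1 + S}$)
$135 \left(152 + c{\left(t{\left(3 \left(-4\right) \right)} \right)}\right) = 135 \left(152 + \frac{\frac{21}{10} - -1}{-1 - 1}\right) = 135 \left(152 + \frac{\frac{21}{10} + 1}{-2}\right) = 135 \left(152 - \frac{31}{20}\right) = 135 \cdot \frac{3009}{20} = \frac{81243}{4}$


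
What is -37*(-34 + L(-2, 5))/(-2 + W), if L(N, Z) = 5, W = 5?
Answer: 1073/3 ≈ 357.67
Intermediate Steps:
-37*(-34 + L(-2, 5))/(-2 + W) = -37*(-34 + 5)/(-2 + 5) = -(-1073)/3 = -37*(-29/3) = 1073/3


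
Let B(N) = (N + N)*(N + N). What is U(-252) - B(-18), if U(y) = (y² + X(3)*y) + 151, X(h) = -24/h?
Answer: 64375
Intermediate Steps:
U(y) = 151 + y² - 8*y (U(y) = (y² + (-24/3)*y) + 151 = (y² + (-24*⅓)*y) + 151 = (y² - 8*y) + 151 = 151 + y² - 8*y)
B(N) = 4*N² (B(N) = (2*N)*(2*N) = 4*N²)
U(-252) - B(-18) = (151 + (-252)² - 8*(-252)) - 4*(-18)² = (151 + 63504 + 2016) - 4*324 = 65671 - 1*1296 = 65671 - 1296 = 64375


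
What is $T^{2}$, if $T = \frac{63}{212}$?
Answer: $\frac{3969}{44944} \approx 0.08831$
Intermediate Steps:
$T = \frac{63}{212}$ ($T = 63 \cdot \frac{1}{212} = \frac{63}{212} \approx 0.29717$)
$T^{2} = \left(\frac{63}{212}\right)^{2} = \frac{3969}{44944}$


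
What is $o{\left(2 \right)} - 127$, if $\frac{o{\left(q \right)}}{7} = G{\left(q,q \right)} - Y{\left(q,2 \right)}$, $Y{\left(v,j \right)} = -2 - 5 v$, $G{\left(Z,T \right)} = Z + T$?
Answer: $-15$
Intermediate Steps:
$G{\left(Z,T \right)} = T + Z$
$o{\left(q \right)} = 14 + 49 q$ ($o{\left(q \right)} = 7 \left(\left(q + q\right) - \left(-2 - 5 q\right)\right) = 7 \left(2 q + \left(2 + 5 q\right)\right) = 7 \left(2 + 7 q\right) = 14 + 49 q$)
$o{\left(2 \right)} - 127 = \left(14 + 49 \cdot 2\right) - 127 = \left(14 + 98\right) - 127 = 112 - 127 = -15$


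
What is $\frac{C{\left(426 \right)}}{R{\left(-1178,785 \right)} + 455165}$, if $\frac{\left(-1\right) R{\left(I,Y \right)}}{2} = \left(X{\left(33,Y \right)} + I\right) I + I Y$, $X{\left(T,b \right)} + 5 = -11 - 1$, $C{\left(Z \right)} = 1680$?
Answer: $- \frac{112}{34053} \approx -0.003289$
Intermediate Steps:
$X{\left(T,b \right)} = -17$ ($X{\left(T,b \right)} = -5 - 12 = -17$)
$R{\left(I,Y \right)} = - 2 I Y - 2 I \left(-17 + I\right)$ ($R{\left(I,Y \right)} = - 2 \left(\left(-17 + I\right) I + I Y\right) = - 2 \left(I \left(-17 + I\right) + I Y\right) = - 2 \left(I Y + I \left(-17 + I\right)\right) = - 2 I Y - 2 I \left(-17 + I\right)$)
$\frac{C{\left(426 \right)}}{R{\left(-1178,785 \right)} + 455165} = \frac{1680}{2 \left(-1178\right) \left(17 - -1178 - 785\right) + 455165} = \frac{1680}{2 \left(-1178\right) \left(17 + 1178 - 785\right) + 455165} = \frac{1680}{2 \left(-1178\right) 410 + 455165} = \frac{1680}{-965960 + 455165} = \frac{1680}{-510795} = 1680 \left(- \frac{1}{510795}\right) = - \frac{112}{34053}$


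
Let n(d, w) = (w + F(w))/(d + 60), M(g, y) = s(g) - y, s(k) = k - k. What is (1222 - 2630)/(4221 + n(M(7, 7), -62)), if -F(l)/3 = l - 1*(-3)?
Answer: -1696/5087 ≈ -0.33340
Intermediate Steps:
s(k) = 0
F(l) = -9 - 3*l (F(l) = -3*(l - 1*(-3)) = -3*(l + 3) = -3*(3 + l) = -9 - 3*l)
M(g, y) = -y (M(g, y) = 0 - y = -y)
n(d, w) = (-9 - 2*w)/(60 + d) (n(d, w) = (w + (-9 - 3*w))/(d + 60) = (-9 - 2*w)/(60 + d))
(1222 - 2630)/(4221 + n(M(7, 7), -62)) = (1222 - 2630)/(4221 + (-9 - 2*(-62))/(60 - 1*7)) = -1408/(4221 + (-9 + 124)/(60 - 7)) = -1408/(4221 + 115/53) = -1408/223828/53 = -1408*53/223828 = -1696/5087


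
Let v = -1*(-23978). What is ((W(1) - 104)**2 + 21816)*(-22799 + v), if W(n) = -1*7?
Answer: 40247523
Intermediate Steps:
W(n) = -7
v = 23978
((W(1) - 104)**2 + 21816)*(-22799 + v) = ((-7 - 104)**2 + 21816)*(-22799 + 23978) = ((-111)**2 + 21816)*1179 = (12321 + 21816)*1179 = 34137*1179 = 40247523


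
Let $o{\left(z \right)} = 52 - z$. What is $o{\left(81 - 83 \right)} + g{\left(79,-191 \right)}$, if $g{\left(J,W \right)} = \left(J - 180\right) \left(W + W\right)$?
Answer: $38636$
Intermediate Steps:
$g{\left(J,W \right)} = 2 W \left(-180 + J\right)$ ($g{\left(J,W \right)} = \left(-180 + J\right) 2 W = 2 W \left(-180 + J\right)$)
$o{\left(81 - 83 \right)} + g{\left(79,-191 \right)} = \left(52 - \left(81 - 83\right)\right) + 2 \left(-191\right) \left(-180 + 79\right) = \left(52 - \left(81 - 83\right)\right) + 2 \left(-191\right) \left(-101\right) = \left(52 - -2\right) + 38582 = \left(52 + 2\right) + 38582 = 54 + 38582 = 38636$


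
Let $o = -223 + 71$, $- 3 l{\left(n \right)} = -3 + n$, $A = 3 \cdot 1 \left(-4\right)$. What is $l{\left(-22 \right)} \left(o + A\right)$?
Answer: $- \frac{4100}{3} \approx -1366.7$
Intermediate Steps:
$A = -12$ ($A = 3 \left(-4\right) = -12$)
$l{\left(n \right)} = 1 - \frac{n}{3}$ ($l{\left(n \right)} = - \frac{-3 + n}{3} = 1 - \frac{n}{3}$)
$o = -152$
$l{\left(-22 \right)} \left(o + A\right) = \left(1 - - \frac{22}{3}\right) \left(-152 - 12\right) = \left(1 + \frac{22}{3}\right) \left(-164\right) = \frac{25}{3} \left(-164\right) = - \frac{4100}{3}$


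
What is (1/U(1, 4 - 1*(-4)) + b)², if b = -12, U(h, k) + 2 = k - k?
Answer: 625/4 ≈ 156.25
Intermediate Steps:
U(h, k) = -2 (U(h, k) = -2 + (k - k) = -2 + 0 = -2)
(1/U(1, 4 - 1*(-4)) + b)² = (1/(-2) - 12)² = (-½ - 12)² = (-25/2)² = 625/4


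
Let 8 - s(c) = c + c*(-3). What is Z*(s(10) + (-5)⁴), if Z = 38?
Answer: 24814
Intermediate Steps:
s(c) = 8 + 2*c (s(c) = 8 - (c + c*(-3)) = 8 - (c - 3*c) = 8 - (-2)*c = 8 + 2*c)
Z*(s(10) + (-5)⁴) = 38*((8 + 2*10) + (-5)⁴) = 38*((8 + 20) + 625) = 38*(28 + 625) = 38*653 = 24814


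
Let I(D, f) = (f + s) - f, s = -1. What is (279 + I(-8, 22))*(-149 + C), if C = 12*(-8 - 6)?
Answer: -88126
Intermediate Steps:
C = -168 (C = 12*(-14) = -168)
I(D, f) = -1 (I(D, f) = (f - 1) - f = (-1 + f) - f = -1)
(279 + I(-8, 22))*(-149 + C) = (279 - 1)*(-149 - 168) = 278*(-317) = -88126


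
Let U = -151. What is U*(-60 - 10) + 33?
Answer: 10603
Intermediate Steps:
U*(-60 - 10) + 33 = -151*(-60 - 10) + 33 = -151*(-70) + 33 = 10570 + 33 = 10603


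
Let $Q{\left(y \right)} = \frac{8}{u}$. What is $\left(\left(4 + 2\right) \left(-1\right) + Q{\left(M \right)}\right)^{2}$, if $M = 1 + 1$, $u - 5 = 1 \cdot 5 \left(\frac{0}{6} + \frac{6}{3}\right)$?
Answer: $\frac{6724}{225} \approx 29.884$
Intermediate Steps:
$u = 15$ ($u = 5 + 1 \cdot 5 \left(\frac{0}{6} + \frac{6}{3}\right) = 5 + 5 \left(0 \cdot \frac{1}{6} + 6 \cdot \frac{1}{3}\right) = 5 + 5 \left(0 + 2\right) = 5 + 5 \cdot 2 = 5 + 10 = 15$)
$M = 2$
$Q{\left(y \right)} = \frac{8}{15}$
$\left(\left(4 + 2\right) \left(-1\right) + Q{\left(M \right)}\right)^{2} = \left(\left(4 + 2\right) \left(-1\right) + \frac{8}{15}\right)^{2} = \left(6 \left(-1\right) + \frac{8}{15}\right)^{2} = \left(-6 + \frac{8}{15}\right)^{2} = \left(- \frac{82}{15}\right)^{2} = \frac{6724}{225}$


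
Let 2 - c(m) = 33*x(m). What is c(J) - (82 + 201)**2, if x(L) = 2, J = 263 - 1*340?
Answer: -80153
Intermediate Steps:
J = -77 (J = 263 - 340 = -77)
c(m) = -64 (c(m) = 2 - 33*2 = 2 - 1*66 = 2 - 66 = -64)
c(J) - (82 + 201)**2 = -64 - (82 + 201)**2 = -64 - 1*283**2 = -64 - 1*80089 = -64 - 80089 = -80153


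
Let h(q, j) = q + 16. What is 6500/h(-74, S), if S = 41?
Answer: -3250/29 ≈ -112.07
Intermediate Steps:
h(q, j) = 16 + q
6500/h(-74, S) = 6500/(16 - 74) = 6500/(-58) = 6500*(-1/58) = -3250/29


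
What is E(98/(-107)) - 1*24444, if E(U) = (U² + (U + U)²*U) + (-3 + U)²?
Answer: -29928903205/1225043 ≈ -24431.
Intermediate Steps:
E(U) = U² + (-3 + U)² + 4*U³ (E(U) = (U² + (2*U)²*U) + (-3 + U)² = (U² + (4*U²)*U) + (-3 + U)² = (U² + 4*U³) + (-3 + U)² = U² + (-3 + U)² + 4*U³)
E(98/(-107)) - 1*24444 = ((98/(-107))² + (-3 + 98/(-107))² + 4*(98/(-107))³) - 1*24444 = ((98*(-1/107))² + (-3 + 98*(-1/107))² + 4*(98*(-1/107))³) - 24444 = ((-98/107)² + (-3 - 98/107)² + 4*(-98/107)³) - 24444 = (9604/11449 + (-419/107)² + 4*(-941192/1225043)) - 24444 = (9604/11449 + 175561/11449 - 3764768/1225043) - 24444 = 16047887/1225043 - 24444 = -29928903205/1225043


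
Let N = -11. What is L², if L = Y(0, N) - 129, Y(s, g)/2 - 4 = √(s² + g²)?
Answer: 9801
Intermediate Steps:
Y(s, g) = 8 + 2*√(g² + s²) (Y(s, g) = 8 + 2*√(s² + g²) = 8 + 2*√(g² + s²))
L = -99 (L = (8 + 2*√((-11)² + 0²)) - 129 = (8 + 2*√(121 + 0)) - 129 = (8 + 2*√121) - 129 = (8 + 2*11) - 129 = (8 + 22) - 129 = 30 - 129 = -99)
L² = (-99)² = 9801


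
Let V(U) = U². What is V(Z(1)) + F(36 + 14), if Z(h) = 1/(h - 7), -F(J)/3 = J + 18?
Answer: -7343/36 ≈ -203.97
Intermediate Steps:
F(J) = -54 - 3*J (F(J) = -3*(J + 18) = -3*(18 + J) = -54 - 3*J)
Z(h) = 1/(-7 + h)
V(Z(1)) + F(36 + 14) = (1/(-7 + 1))² + (-54 - 3*(36 + 14)) = (1/(-6))² + (-54 - 3*50) = (-⅙)² + (-54 - 150) = 1/36 - 204 = -7343/36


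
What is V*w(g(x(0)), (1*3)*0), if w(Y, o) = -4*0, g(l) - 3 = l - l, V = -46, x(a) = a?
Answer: 0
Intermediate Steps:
g(l) = 3 (g(l) = 3 + (l - l) = 3 + 0 = 3)
w(Y, o) = 0
V*w(g(x(0)), (1*3)*0) = -46*0 = 0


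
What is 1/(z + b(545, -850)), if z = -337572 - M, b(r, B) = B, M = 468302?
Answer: -1/806724 ≈ -1.2396e-6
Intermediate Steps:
z = -805874 (z = -337572 - 1*468302 = -337572 - 468302 = -805874)
1/(z + b(545, -850)) = 1/(-805874 - 850) = 1/(-806724) = -1/806724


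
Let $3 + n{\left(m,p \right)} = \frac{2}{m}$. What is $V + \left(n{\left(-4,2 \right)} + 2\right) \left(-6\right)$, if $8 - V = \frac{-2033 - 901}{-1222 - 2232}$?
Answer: $\frac{27892}{1727} \approx 16.151$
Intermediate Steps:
$n{\left(m,p \right)} = -3 + \frac{2}{m}$
$V = \frac{12349}{1727}$ ($V = 8 - \frac{-2033 - 901}{-1222 - 2232} = 8 - - \frac{2934}{-3454} = 8 - \left(-2934\right) \left(- \frac{1}{3454}\right) = 8 - \frac{1467}{1727} = \frac{12349}{1727} \approx 7.1506$)
$V + \left(n{\left(-4,2 \right)} + 2\right) \left(-6\right) = \frac{12349}{1727} + \left(\left(-3 + \frac{2}{-4}\right) + 2\right) \left(-6\right) = \frac{12349}{1727} + \left(\left(-3 + 2 \left(- \frac{1}{4}\right)\right) + 2\right) \left(-6\right) = \frac{12349}{1727} + \left(\left(-3 - \frac{1}{2}\right) + 2\right) \left(-6\right) = \frac{12349}{1727} + \left(- \frac{7}{2} + 2\right) \left(-6\right) = \frac{12349}{1727} - -9 = \frac{12349}{1727} + 9 = \frac{27892}{1727}$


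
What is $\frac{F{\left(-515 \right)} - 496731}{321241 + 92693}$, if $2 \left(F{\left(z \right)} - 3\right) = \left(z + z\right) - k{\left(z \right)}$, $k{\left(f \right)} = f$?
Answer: $- \frac{993971}{827868} \approx -1.2006$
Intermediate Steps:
$F{\left(z \right)} = 3 + \frac{z}{2}$ ($F{\left(z \right)} = 3 + \frac{\left(z + z\right) - z}{2} = 3 + \frac{2 z - z}{2} = 3 + \frac{z}{2}$)
$\frac{F{\left(-515 \right)} - 496731}{321241 + 92693} = \frac{\left(3 + \frac{1}{2} \left(-515\right)\right) - 496731}{321241 + 92693} = \frac{\left(3 - \frac{515}{2}\right) - 496731}{413934} = \left(- \frac{509}{2} - 496731\right) \frac{1}{413934} = \left(- \frac{993971}{2}\right) \frac{1}{413934} = - \frac{993971}{827868}$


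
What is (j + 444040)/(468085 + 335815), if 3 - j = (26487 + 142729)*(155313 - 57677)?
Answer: -16521129333/803900 ≈ -20551.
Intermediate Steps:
j = -16521573373 (j = 3 - (26487 + 142729)*(155313 - 57677) = 3 - 169216*97636 = 3 - 1*16521573376 = 3 - 16521573376 = -16521573373)
(j + 444040)/(468085 + 335815) = (-16521573373 + 444040)/(468085 + 335815) = -16521129333/803900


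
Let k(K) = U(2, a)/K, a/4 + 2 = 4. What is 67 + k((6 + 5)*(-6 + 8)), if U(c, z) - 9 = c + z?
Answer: 1493/22 ≈ 67.864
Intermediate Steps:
a = 8 (a = -8 + 4*4 = -8 + 16 = 8)
U(c, z) = 9 + c + z (U(c, z) = 9 + (c + z) = 9 + c + z)
k(K) = 19/K (k(K) = (9 + 2 + 8)/K = 19/K)
67 + k((6 + 5)*(-6 + 8)) = 67 + 19/(((6 + 5)*(-6 + 8))) = 67 + 19/((11*2)) = 67 + 19/22 = 1493/22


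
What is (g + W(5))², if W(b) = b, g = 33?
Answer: 1444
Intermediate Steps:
(g + W(5))² = (33 + 5)² = 38² = 1444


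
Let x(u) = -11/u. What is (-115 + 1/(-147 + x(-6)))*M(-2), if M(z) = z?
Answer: 200342/871 ≈ 230.01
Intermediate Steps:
(-115 + 1/(-147 + x(-6)))*M(-2) = (-115 + 1/(-147 - 11/(-6)))*(-2) = (-115 + 1/(-147 - 11*(-⅙)))*(-2) = (-115 + 1/(-147 + 11/6))*(-2) = (-115 + 1/(-871/6))*(-2) = (-115 - 6/871)*(-2) = -100171/871*(-2) = 200342/871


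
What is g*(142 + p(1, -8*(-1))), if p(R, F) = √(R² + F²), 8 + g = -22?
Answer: -4260 - 30*√65 ≈ -4501.9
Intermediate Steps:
g = -30 (g = -8 - 22 = -30)
p(R, F) = √(F² + R²)
g*(142 + p(1, -8*(-1))) = -30*(142 + √((-8*(-1))² + 1²)) = -30*(142 + √(8² + 1)) = -30*(142 + √(64 + 1)) = -30*(142 + √65) = -4260 - 30*√65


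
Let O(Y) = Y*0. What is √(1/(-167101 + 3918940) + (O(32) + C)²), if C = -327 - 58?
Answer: 4*√1609922034800534/416871 ≈ 385.00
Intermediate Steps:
O(Y) = 0
C = -385
√(1/(-167101 + 3918940) + (O(32) + C)²) = √(1/(-167101 + 3918940) + (0 - 385)²) = √(1/3751839 + (-385)²) = √(1/3751839 + 148225) = √(556116335776/3751839) = 4*√1609922034800534/416871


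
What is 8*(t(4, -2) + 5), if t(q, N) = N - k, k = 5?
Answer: -16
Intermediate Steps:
t(q, N) = -5 + N (t(q, N) = N - 1*5 = N - 5 = -5 + N)
8*(t(4, -2) + 5) = 8*((-5 - 2) + 5) = 8*(-7 + 5) = 8*(-2) = -16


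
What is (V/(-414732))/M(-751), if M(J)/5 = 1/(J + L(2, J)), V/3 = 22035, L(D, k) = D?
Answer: 30849/1292 ≈ 23.877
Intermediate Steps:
V = 66105 (V = 3*22035 = 66105)
M(J) = 5/(2 + J) (M(J) = 5/(J + 2) = 5/(2 + J))
(V/(-414732))/M(-751) = (66105/(-414732))/((5/(2 - 751))) = (66105*(-1/414732))/((5/(-749))) = -22035/(138244*(5*(-1/749))) = -22035/(138244*(-5/749)) = -22035/138244*(-749/5) = 30849/1292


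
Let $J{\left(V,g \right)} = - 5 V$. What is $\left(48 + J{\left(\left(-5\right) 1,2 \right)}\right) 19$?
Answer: $1387$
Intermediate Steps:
$\left(48 + J{\left(\left(-5\right) 1,2 \right)}\right) 19 = \left(48 - 5 \left(\left(-5\right) 1\right)\right) 19 = \left(48 - -25\right) 19 = \left(48 + 25\right) 19 = 73 \cdot 19 = 1387$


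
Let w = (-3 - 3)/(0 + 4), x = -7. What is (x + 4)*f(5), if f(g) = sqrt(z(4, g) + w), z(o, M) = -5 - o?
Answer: -3*I*sqrt(42)/2 ≈ -9.7211*I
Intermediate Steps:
w = -3/2 (w = -6/4 = -6*1/4 = -3/2 ≈ -1.5000)
f(g) = I*sqrt(42)/2 (f(g) = sqrt((-5 - 1*4) - 3/2) = sqrt((-5 - 4) - 3/2) = sqrt(-9 - 3/2) = sqrt(-21/2) = I*sqrt(42)/2)
(x + 4)*f(5) = (-7 + 4)*(I*sqrt(42)/2) = -3*I*sqrt(42)/2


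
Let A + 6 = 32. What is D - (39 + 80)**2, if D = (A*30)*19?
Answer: 659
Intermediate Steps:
A = 26 (A = -6 + 32 = 26)
D = 14820 (D = (26*30)*19 = 780*19 = 14820)
D - (39 + 80)**2 = 14820 - (39 + 80)**2 = 14820 - 1*119**2 = 14820 - 1*14161 = 14820 - 14161 = 659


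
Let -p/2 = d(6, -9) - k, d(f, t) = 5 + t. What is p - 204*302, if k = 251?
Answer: -61098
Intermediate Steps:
p = 510 (p = -2*((5 - 9) - 1*251) = -2*(-4 - 251) = -2*(-255) = 510)
p - 204*302 = 510 - 204*302 = 510 - 61608 = -61098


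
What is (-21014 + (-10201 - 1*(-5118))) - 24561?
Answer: -50658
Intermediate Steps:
(-21014 + (-10201 - 1*(-5118))) - 24561 = (-21014 + (-10201 + 5118)) - 24561 = (-21014 - 5083) - 24561 = -26097 - 24561 = -50658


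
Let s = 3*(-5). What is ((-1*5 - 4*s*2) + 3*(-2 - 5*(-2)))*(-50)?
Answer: -6950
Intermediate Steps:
s = -15
((-1*5 - 4*s*2) + 3*(-2 - 5*(-2)))*(-50) = ((-1*5 - 4*(-15)*2) + 3*(-2 - 5*(-2)))*(-50) = ((-5 + 60*2) + 3*(-2 + 10))*(-50) = ((-5 + 120) + 3*8)*(-50) = (115 + 24)*(-50) = 139*(-50) = -6950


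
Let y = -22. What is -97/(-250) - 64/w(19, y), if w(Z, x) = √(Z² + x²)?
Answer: 97/250 - 64*√5/65 ≈ -1.8137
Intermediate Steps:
-97/(-250) - 64/w(19, y) = -97/(-250) - 64/√(19² + (-22)²) = -97*(-1/250) - 64/√(361 + 484) = 97/250 - 64*√5/65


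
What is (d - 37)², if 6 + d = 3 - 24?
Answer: 4096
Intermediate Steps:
d = -27 (d = -6 + (3 - 24) = -6 - 21 = -27)
(d - 37)² = (-27 - 37)² = (-64)² = 4096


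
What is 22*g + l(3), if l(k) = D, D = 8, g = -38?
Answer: -828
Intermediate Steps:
l(k) = 8
22*g + l(3) = 22*(-38) + 8 = -836 + 8 = -828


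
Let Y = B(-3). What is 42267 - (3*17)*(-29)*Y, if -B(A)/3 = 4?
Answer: 24519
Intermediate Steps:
B(A) = -12 (B(A) = -3*4 = -12)
Y = -12
42267 - (3*17)*(-29)*Y = 42267 - (3*17)*(-29)*(-12) = 42267 - 51*(-29)*(-12) = 42267 - (-1479)*(-12) = 42267 - 1*17748 = 42267 - 17748 = 24519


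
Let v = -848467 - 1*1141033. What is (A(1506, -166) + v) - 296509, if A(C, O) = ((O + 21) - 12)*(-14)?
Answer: -2283811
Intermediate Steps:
v = -1989500 (v = -848467 - 1141033 = -1989500)
A(C, O) = -126 - 14*O (A(C, O) = ((21 + O) - 12)*(-14) = (9 + O)*(-14) = -126 - 14*O)
(A(1506, -166) + v) - 296509 = ((-126 - 14*(-166)) - 1989500) - 296509 = ((-126 + 2324) - 1989500) - 296509 = (2198 - 1989500) - 296509 = -1987302 - 296509 = -2283811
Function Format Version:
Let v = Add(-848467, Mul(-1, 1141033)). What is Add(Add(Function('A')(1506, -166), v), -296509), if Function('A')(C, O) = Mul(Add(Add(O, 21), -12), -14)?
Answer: -2283811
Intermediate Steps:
v = -1989500 (v = Add(-848467, -1141033) = -1989500)
Function('A')(C, O) = Add(-126, Mul(-14, O)) (Function('A')(C, O) = Mul(Add(Add(21, O), -12), -14) = Mul(Add(9, O), -14) = Add(-126, Mul(-14, O)))
Add(Add(Function('A')(1506, -166), v), -296509) = Add(Add(Add(-126, Mul(-14, -166)), -1989500), -296509) = Add(Add(Add(-126, 2324), -1989500), -296509) = Add(Add(2198, -1989500), -296509) = Add(-1987302, -296509) = -2283811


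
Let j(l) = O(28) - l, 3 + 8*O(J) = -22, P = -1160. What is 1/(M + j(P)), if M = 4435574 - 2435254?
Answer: 8/16011815 ≈ 4.9963e-7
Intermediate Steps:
O(J) = -25/8 (O(J) = -3/8 + (⅛)*(-22) = -3/8 - 11/4 = -25/8)
j(l) = -25/8 - l
M = 2000320
1/(M + j(P)) = 1/(2000320 + (-25/8 - 1*(-1160))) = 1/(2000320 + (-25/8 + 1160)) = 1/(2000320 + 9255/8) = 1/(16011815/8) = 8/16011815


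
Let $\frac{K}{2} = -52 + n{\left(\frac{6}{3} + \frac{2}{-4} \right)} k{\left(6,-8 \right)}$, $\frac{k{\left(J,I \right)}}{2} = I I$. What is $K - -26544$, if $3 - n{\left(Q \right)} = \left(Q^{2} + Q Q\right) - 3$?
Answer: $26824$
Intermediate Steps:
$k{\left(J,I \right)} = 2 I^{2}$ ($k{\left(J,I \right)} = 2 I I = 2 I^{2}$)
$n{\left(Q \right)} = 6 - 2 Q^{2}$ ($n{\left(Q \right)} = 3 - \left(\left(Q^{2} + Q Q\right) - 3\right) = 3 - \left(\left(Q^{2} + Q^{2}\right) - 3\right) = 3 - \left(2 Q^{2} - 3\right) = 3 - \left(-3 + 2 Q^{2}\right) = 6 - 2 Q^{2}$)
$K = 280$ ($K = 2 \left(-52 + \left(6 - 2 \left(\frac{6}{3} + \frac{2}{-4}\right)^{2}\right) 2 \left(-8\right)^{2}\right) = 2 \left(-52 + \left(6 - 2 \left(6 \cdot \frac{1}{3} + 2 \left(- \frac{1}{4}\right)\right)^{2}\right) 2 \cdot 64\right) = 2 \left(-52 + \left(6 - 2 \left(2 - \frac{1}{2}\right)^{2}\right) 128\right) = 2 \left(-52 + \left(6 - 2 \left(\frac{3}{2}\right)^{2}\right) 128\right) = 2 \left(-52 + \left(6 - \frac{9}{2}\right) 128\right) = 2 \left(-52 + \frac{3}{2} \cdot 128\right) = 2 \left(-52 + 192\right) = 2 \cdot 140 = 280$)
$K - -26544 = 280 - -26544 = 280 + 26544 = 26824$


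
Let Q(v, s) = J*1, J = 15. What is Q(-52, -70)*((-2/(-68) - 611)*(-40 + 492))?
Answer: -70420470/17 ≈ -4.1424e+6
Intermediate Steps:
Q(v, s) = 15 (Q(v, s) = 15*1 = 15)
Q(-52, -70)*((-2/(-68) - 611)*(-40 + 492)) = 15*((-2/(-68) - 611)*(-40 + 492)) = 15*((-2*(-1/68) - 611)*452) = 15*((1/34 - 611)*452) = 15*(-20773/34*452) = 15*(-4694698/17) = -70420470/17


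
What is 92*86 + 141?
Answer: 8053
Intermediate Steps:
92*86 + 141 = 7912 + 141 = 8053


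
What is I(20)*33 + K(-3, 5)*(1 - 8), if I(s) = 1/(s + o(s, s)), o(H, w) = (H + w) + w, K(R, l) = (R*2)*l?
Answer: 16833/80 ≈ 210.41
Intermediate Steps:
K(R, l) = 2*R*l (K(R, l) = (2*R)*l = 2*R*l)
o(H, w) = H + 2*w
I(s) = 1/(4*s) (I(s) = 1/(s + (s + 2*s)) = 1/(s + 3*s) = 1/(4*s))
I(20)*33 + K(-3, 5)*(1 - 8) = ((¼)/20)*33 + (2*(-3)*5)*(1 - 8) = ((¼)*(1/20))*33 - 30*(-7) = (1/80)*33 + 210 = 33/80 + 210 = 16833/80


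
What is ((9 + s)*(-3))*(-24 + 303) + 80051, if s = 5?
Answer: 68333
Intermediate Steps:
((9 + s)*(-3))*(-24 + 303) + 80051 = ((9 + 5)*(-3))*(-24 + 303) + 80051 = (14*(-3))*279 + 80051 = -42*279 + 80051 = -11718 + 80051 = 68333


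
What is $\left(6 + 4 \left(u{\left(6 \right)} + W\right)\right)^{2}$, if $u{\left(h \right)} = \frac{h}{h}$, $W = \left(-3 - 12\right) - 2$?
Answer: $3364$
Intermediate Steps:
$W = -17$ ($W = \left(-3 - 12\right) - 2 = -15 - 2 = -17$)
$u{\left(h \right)} = 1$
$\left(6 + 4 \left(u{\left(6 \right)} + W\right)\right)^{2} = \left(6 + 4 \left(1 - 17\right)\right)^{2} = \left(6 + 4 \left(-16\right)\right)^{2} = \left(6 - 64\right)^{2} = \left(-58\right)^{2} = 3364$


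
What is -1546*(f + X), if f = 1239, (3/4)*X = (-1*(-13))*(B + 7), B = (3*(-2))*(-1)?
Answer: -6791578/3 ≈ -2.2639e+6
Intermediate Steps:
B = 6 (B = -6*(-1) = 6)
X = 676/3 (X = 4*((-1*(-13))*(6 + 7))/3 = 4*(13*13)/3 = (4/3)*169 = 676/3 ≈ 225.33)
-1546*(f + X) = -1546*(1239 + 676/3) = -1546*4393/3 = -6791578/3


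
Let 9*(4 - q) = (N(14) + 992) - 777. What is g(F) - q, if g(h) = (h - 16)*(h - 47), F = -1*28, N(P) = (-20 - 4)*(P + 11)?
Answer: 29279/9 ≈ 3253.2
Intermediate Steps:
N(P) = -264 - 24*P (N(P) = -24*(11 + P) = -264 - 24*P)
F = -28
g(h) = (-47 + h)*(-16 + h) (g(h) = (-16 + h)*(-47 + h) = (-47 + h)*(-16 + h))
q = 421/9 (q = 4 - (((-264 - 24*14) + 992) - 777)/9 = 4 - (((-264 - 336) + 992) - 777)/9 = 4 - ((-600 + 992) - 777)/9 = 4 - (392 - 777)/9 = 4 - 1/9*(-385) = 4 + 385/9 = 421/9 ≈ 46.778)
g(F) - q = (752 + (-28)**2 - 63*(-28)) - 1*421/9 = (752 + 784 + 1764) - 421/9 = 3300 - 421/9 = 29279/9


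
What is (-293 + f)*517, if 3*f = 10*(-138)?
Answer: -389301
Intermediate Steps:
f = -460 (f = (10*(-138))/3 = (⅓)*(-1380) = -460)
(-293 + f)*517 = (-293 - 460)*517 = -753*517 = -389301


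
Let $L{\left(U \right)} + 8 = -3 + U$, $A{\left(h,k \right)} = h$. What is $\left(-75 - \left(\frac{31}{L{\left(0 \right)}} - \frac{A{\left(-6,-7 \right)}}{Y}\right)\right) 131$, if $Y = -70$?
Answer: $- \frac{3636167}{385} \approx -9444.6$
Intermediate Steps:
$L{\left(U \right)} = -11 + U$ ($L{\left(U \right)} = -8 + \left(-3 + U\right) = -11 + U$)
$\left(-75 - \left(\frac{31}{L{\left(0 \right)}} - \frac{A{\left(-6,-7 \right)}}{Y}\right)\right) 131 = \left(-75 - \left(- \frac{3}{35} + \frac{31}{-11 + 0}\right)\right) 131 = \left(-75 - \left(- \frac{3}{35} + \frac{31}{-11}\right)\right) 131 = \left(-75 + \left(\left(-31\right) \left(- \frac{1}{11}\right) + \frac{3}{35}\right)\right) 131 = \left(-75 + \left(\frac{31}{11} + \frac{3}{35}\right)\right) 131 = \left(-75 + \frac{1118}{385}\right) 131 = \left(- \frac{27757}{385}\right) 131 = - \frac{3636167}{385}$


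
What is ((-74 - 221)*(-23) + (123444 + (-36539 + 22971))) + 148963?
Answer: 265624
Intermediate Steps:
((-74 - 221)*(-23) + (123444 + (-36539 + 22971))) + 148963 = (-295*(-23) + (123444 - 13568)) + 148963 = (6785 + 109876) + 148963 = 116661 + 148963 = 265624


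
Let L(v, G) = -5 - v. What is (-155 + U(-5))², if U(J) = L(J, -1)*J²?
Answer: 24025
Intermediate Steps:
U(J) = J²*(-5 - J) (U(J) = (-5 - J)*J² = J²*(-5 - J))
(-155 + U(-5))² = (-155 + (-5)²*(-5 - 1*(-5)))² = (-155 + 25*(-5 + 5))² = (-155 + 25*0)² = (-155 + 0)² = (-155)² = 24025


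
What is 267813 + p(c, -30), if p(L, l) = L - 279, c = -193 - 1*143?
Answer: 267198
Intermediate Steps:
c = -336 (c = -193 - 143 = -336)
p(L, l) = -279 + L
267813 + p(c, -30) = 267813 + (-279 - 336) = 267813 - 615 = 267198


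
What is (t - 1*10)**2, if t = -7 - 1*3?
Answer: 400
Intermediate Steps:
t = -10 (t = -7 - 3 = -10)
(t - 1*10)**2 = (-10 - 1*10)**2 = (-10 - 10)**2 = (-20)**2 = 400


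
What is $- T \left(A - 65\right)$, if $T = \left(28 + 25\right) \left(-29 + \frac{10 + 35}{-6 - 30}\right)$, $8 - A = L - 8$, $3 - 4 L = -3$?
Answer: $- \frac{647713}{8} \approx -80964.0$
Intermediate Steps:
$L = \frac{3}{2}$ ($L = \frac{3}{4} - - \frac{3}{4} = \frac{3}{4} + \frac{3}{4} = \frac{3}{2} \approx 1.5$)
$A = \frac{29}{2}$ ($A = 8 - \left(\frac{3}{2} - 8\right) = 8 - - \frac{13}{2} = 8 + \frac{13}{2} = \frac{29}{2} \approx 14.5$)
$T = - \frac{6413}{4}$ ($T = 53 \left(-29 + \frac{45}{-36}\right) = 53 \left(-29 + 45 \left(- \frac{1}{36}\right)\right) = 53 \left(-29 - \frac{5}{4}\right) = 53 \left(- \frac{121}{4}\right) = - \frac{6413}{4} \approx -1603.3$)
$- T \left(A - 65\right) = - \frac{\left(-6413\right) \left(\frac{29}{2} - 65\right)}{4} = - \frac{\left(-6413\right) \left(-101\right)}{4 \cdot 2} = \left(-1\right) \frac{647713}{8} = - \frac{647713}{8}$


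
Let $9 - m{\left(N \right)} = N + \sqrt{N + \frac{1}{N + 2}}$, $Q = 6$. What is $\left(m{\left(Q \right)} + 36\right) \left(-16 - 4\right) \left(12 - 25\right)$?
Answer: $10140 - 455 \sqrt{2} \approx 9496.5$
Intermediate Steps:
$m{\left(N \right)} = 9 - N - \sqrt{N + \frac{1}{2 + N}}$ ($m{\left(N \right)} = 9 - \left(N + \sqrt{N + \frac{1}{N + 2}}\right) = 9 - \left(N + \sqrt{N + \frac{1}{2 + N}}\right) = 9 - N - \sqrt{N + \frac{1}{2 + N}}$)
$\left(m{\left(Q \right)} + 36\right) \left(-16 - 4\right) \left(12 - 25\right) = \left(\left(9 - 6 - \sqrt{\frac{1 + 6 \left(2 + 6\right)}{2 + 6}}\right) + 36\right) \left(-16 - 4\right) \left(12 - 25\right) = \left(\left(9 - 6 - \sqrt{\frac{1 + 6 \cdot 8}{8}}\right) + 36\right) \left(\left(-20\right) \left(-13\right)\right) = \left(\left(9 - 6 - \sqrt{\frac{1 + 48}{8}}\right) + 36\right) 260 = \left(\left(9 - 6 - \sqrt{\frac{1}{8} \cdot 49}\right) + 36\right) 260 = \left(\left(9 - 6 - \sqrt{\frac{49}{8}}\right) + 36\right) 260 = \left(\left(9 - 6 - \frac{7 \sqrt{2}}{4}\right) + 36\right) 260 = \left(\left(3 - \frac{7 \sqrt{2}}{4}\right) + 36\right) 260 = \left(39 - \frac{7 \sqrt{2}}{4}\right) 260 = 10140 - 455 \sqrt{2}$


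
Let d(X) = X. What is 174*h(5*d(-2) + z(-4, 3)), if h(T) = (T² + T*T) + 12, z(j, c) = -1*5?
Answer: 80388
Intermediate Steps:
z(j, c) = -5
h(T) = 12 + 2*T² (h(T) = (T² + T²) + 12 = 2*T² + 12 = 12 + 2*T²)
174*h(5*d(-2) + z(-4, 3)) = 174*(12 + 2*(5*(-2) - 5)²) = 174*(12 + 2*(-10 - 5)²) = 174*(12 + 2*(-15)²) = 174*(12 + 2*225) = 174*(12 + 450) = 174*462 = 80388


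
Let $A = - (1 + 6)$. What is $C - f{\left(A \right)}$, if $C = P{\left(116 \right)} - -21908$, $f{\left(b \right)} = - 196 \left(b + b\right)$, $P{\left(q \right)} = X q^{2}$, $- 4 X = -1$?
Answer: $22528$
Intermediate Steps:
$X = \frac{1}{4}$ ($X = \left(- \frac{1}{4}\right) \left(-1\right) = \frac{1}{4} \approx 0.25$)
$A = -7$ ($A = \left(-1\right) 7 = -7$)
$P{\left(q \right)} = \frac{q^{2}}{4}$
$f{\left(b \right)} = - 392 b$ ($f{\left(b \right)} = - 196 \cdot 2 b = - 392 b$)
$C = 25272$ ($C = \frac{116^{2}}{4} - -21908 = \frac{1}{4} \cdot 13456 + 21908 = 3364 + 21908 = 25272$)
$C - f{\left(A \right)} = 25272 - \left(-392\right) \left(-7\right) = 25272 - 2744 = 22528$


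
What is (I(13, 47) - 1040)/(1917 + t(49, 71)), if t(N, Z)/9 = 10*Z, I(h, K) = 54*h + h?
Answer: -25/639 ≈ -0.039124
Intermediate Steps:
I(h, K) = 55*h
t(N, Z) = 90*Z (t(N, Z) = 9*(10*Z) = 90*Z)
(I(13, 47) - 1040)/(1917 + t(49, 71)) = (55*13 - 1040)/(1917 + 90*71) = (715 - 1040)/(1917 + 6390) = -325/8307 = -325*1/8307 = -25/639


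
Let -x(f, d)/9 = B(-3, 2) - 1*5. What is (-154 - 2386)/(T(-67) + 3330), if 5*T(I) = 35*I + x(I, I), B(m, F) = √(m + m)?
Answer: -91122500/102961493 - 57150*I*√6/102961493 ≈ -0.88502 - 0.0013596*I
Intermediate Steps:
B(m, F) = √2*√m (B(m, F) = √(2*m) = √2*√m)
x(f, d) = 45 - 9*I*√6 (x(f, d) = -9*(√2*√(-3) - 1*5) = -9*(√2*(I*√3) - 5) = -9*(I*√6 - 5) = -9*(-5 + I*√6) = 45 - 9*I*√6)
T(I) = 9 + 7*I - 9*I*√6/5 (T(I) = (35*I + (45 - 9*I*√6))/5 = (45 + 35*I - 9*I*√6)/5 = 9 + 7*I - 9*I*√6/5)
(-154 - 2386)/(T(-67) + 3330) = (-154 - 2386)/((9 + 7*(-67) - 9*I*√6/5) + 3330) = -2540/((9 - 469 - 9*I*√6/5) + 3330) = -2540/((-460 - 9*I*√6/5) + 3330) = -2540/(2870 - 9*I*√6/5)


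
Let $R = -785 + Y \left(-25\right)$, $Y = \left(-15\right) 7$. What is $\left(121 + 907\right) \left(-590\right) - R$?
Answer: $-608360$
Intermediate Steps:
$Y = -105$
$R = 1840$ ($R = -785 - -2625 = -785 + 2625 = 1840$)
$\left(121 + 907\right) \left(-590\right) - R = \left(121 + 907\right) \left(-590\right) - 1840 = 1028 \left(-590\right) - 1840 = -606520 - 1840 = -608360$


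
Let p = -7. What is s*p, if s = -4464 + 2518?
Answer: 13622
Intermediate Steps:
s = -1946
s*p = -1946*(-7) = 13622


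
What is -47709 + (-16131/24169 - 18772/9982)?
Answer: -5755323755666/120627479 ≈ -47712.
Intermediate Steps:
-47709 + (-16131/24169 - 18772/9982) = -47709 + (-16131*1/24169 - 18772*1/9982) = -47709 + (-16131/24169 - 9386/4991) = -47709 - 307360055/120627479 = -5755323755666/120627479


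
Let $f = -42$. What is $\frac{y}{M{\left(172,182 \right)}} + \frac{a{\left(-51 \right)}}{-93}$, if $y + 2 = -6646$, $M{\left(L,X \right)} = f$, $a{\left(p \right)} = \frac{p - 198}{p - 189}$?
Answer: $\frac{8242939}{52080} \approx 158.27$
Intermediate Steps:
$a{\left(p \right)} = \frac{-198 + p}{-189 + p}$
$M{\left(L,X \right)} = -42$
$y = -6648$ ($y = -2 - 6646 = -6648$)
$\frac{y}{M{\left(172,182 \right)}} + \frac{a{\left(-51 \right)}}{-93} = - \frac{6648}{-42} + \frac{\frac{1}{-189 - 51} \left(-198 - 51\right)}{-93} = \left(-6648\right) \left(- \frac{1}{42}\right) + \frac{1}{-240} \left(-249\right) \left(- \frac{1}{93}\right) = \frac{1108}{7} + \left(- \frac{1}{240}\right) \left(-249\right) \left(- \frac{1}{93}\right) = \frac{1108}{7} + \frac{83}{80} \left(- \frac{1}{93}\right) = \frac{1108}{7} - \frac{83}{7440} = \frac{8242939}{52080}$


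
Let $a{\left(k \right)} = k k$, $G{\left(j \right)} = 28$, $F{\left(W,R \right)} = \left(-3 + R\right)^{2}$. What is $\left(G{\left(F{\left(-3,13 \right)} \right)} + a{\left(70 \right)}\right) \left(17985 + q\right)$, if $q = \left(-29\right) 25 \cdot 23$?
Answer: $6455680$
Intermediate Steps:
$q = -16675$ ($q = \left(-725\right) 23 = -16675$)
$a{\left(k \right)} = k^{2}$
$\left(G{\left(F{\left(-3,13 \right)} \right)} + a{\left(70 \right)}\right) \left(17985 + q\right) = \left(28 + 70^{2}\right) \left(17985 - 16675\right) = \left(28 + 4900\right) 1310 = 4928 \cdot 1310 = 6455680$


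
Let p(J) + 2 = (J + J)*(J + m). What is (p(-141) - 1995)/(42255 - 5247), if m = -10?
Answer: 40585/37008 ≈ 1.0967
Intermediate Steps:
p(J) = -2 + 2*J*(-10 + J) (p(J) = -2 + (J + J)*(J - 10) = -2 + (2*J)*(-10 + J) = -2 + 2*J*(-10 + J))
(p(-141) - 1995)/(42255 - 5247) = ((-2 - 20*(-141) + 2*(-141)²) - 1995)/(42255 - 5247) = ((-2 + 2820 + 2*19881) - 1995)/37008 = ((-2 + 2820 + 39762) - 1995)*(1/37008) = (42580 - 1995)*(1/37008) = 40585*(1/37008) = 40585/37008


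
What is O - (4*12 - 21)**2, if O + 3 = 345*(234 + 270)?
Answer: 173148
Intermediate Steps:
O = 173877 (O = -3 + 345*(234 + 270) = -3 + 345*504 = -3 + 173880 = 173877)
O - (4*12 - 21)**2 = 173877 - (4*12 - 21)**2 = 173877 - (48 - 21)**2 = 173877 - 1*27**2 = 173877 - 1*729 = 173877 - 729 = 173148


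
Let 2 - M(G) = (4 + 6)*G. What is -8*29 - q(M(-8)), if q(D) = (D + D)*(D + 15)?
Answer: -16140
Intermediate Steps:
M(G) = 2 - 10*G (M(G) = 2 - (4 + 6)*G = 2 - 10*G)
q(D) = 2*D*(15 + D) (q(D) = (2*D)*(15 + D) = 2*D*(15 + D))
-8*29 - q(M(-8)) = -8*29 - 2*(2 - 10*(-8))*(15 + (2 - 10*(-8))) = -232 - 2*(2 + 80)*(15 + (2 + 80)) = -232 - 2*82*(15 + 82) = -232 - 2*82*97 = -232 - 1*15908 = -232 - 15908 = -16140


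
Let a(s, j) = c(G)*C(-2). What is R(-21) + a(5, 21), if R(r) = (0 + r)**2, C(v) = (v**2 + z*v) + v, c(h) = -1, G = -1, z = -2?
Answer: 435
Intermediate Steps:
C(v) = v**2 - v (C(v) = (v**2 - 2*v) + v = v**2 - v)
a(s, j) = -6 (a(s, j) = -(-2)*(-1 - 2) = -(-2)*(-3) = -1*6 = -6)
R(r) = r**2
R(-21) + a(5, 21) = (-21)**2 - 6 = 441 - 6 = 435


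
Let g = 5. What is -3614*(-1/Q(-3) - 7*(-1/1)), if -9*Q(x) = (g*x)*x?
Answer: -130104/5 ≈ -26021.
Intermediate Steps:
Q(x) = -5*x²/9 (Q(x) = -5*x*x/9 = -5*x²/9)
-3614*(-1/Q(-3) - 7*(-1/1)) = -3614*(-1/((-5/9*(-3)²)) - 7*(-1/1)) = -3614*(-1/((-5/9*9)) - 7/((-10*⅒))) = -3614*(-1/(-5) - 7/(-1)) = -3614*(-1*(-⅕) - 7*(-1)) = -3614*(⅕ + 7) = -3614*36/5 = -130104/5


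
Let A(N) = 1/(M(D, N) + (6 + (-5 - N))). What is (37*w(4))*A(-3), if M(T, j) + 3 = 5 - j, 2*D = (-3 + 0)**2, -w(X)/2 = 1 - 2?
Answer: 74/9 ≈ 8.2222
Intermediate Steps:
w(X) = 2 (w(X) = -2*(1 - 2) = -2*(-1) = 2)
D = 9/2 (D = (-3 + 0)**2/2 = (1/2)*(-3)**2 = (1/2)*9 = 9/2 ≈ 4.5000)
M(T, j) = 2 - j (M(T, j) = -3 + (5 - j) = 2 - j)
A(N) = 1/(3 - 2*N) (A(N) = 1/((2 - N) + (6 + (-5 - N))) = 1/((2 - N) + (1 - N)) = 1/(3 - 2*N))
(37*w(4))*A(-3) = (37*2)*(-1/(-3 + 2*(-3))) = 74*(-1/(-3 - 6)) = 74*(-1/(-9)) = 74*(-1*(-1/9)) = 74*(1/9) = 74/9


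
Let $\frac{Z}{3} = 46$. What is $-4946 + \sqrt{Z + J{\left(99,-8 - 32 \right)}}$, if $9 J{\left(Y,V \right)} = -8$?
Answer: $-4946 + \frac{\sqrt{1234}}{3} \approx -4934.3$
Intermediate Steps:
$J{\left(Y,V \right)} = - \frac{8}{9}$ ($J{\left(Y,V \right)} = \frac{1}{9} \left(-8\right) = - \frac{8}{9}$)
$Z = 138$ ($Z = 3 \cdot 46 = 138$)
$-4946 + \sqrt{Z + J{\left(99,-8 - 32 \right)}} = -4946 + \sqrt{138 - \frac{8}{9}} = -4946 + \sqrt{\frac{1234}{9}} = -4946 + \frac{\sqrt{1234}}{3}$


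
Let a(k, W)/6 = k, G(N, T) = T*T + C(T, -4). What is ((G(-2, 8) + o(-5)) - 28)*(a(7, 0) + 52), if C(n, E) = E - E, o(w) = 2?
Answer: 3572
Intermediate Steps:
C(n, E) = 0
G(N, T) = T² (G(N, T) = T*T + 0 = T² + 0 = T²)
a(k, W) = 6*k
((G(-2, 8) + o(-5)) - 28)*(a(7, 0) + 52) = ((8² + 2) - 28)*(6*7 + 52) = ((64 + 2) - 28)*(42 + 52) = (66 - 28)*94 = 38*94 = 3572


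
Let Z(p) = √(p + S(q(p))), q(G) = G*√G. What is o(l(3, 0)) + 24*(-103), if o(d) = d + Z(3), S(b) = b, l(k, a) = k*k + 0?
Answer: -2463 + √(3 + 3*√3) ≈ -2460.1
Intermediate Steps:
q(G) = G^(3/2)
l(k, a) = k² (l(k, a) = k² + 0 = k²)
Z(p) = √(p + p^(3/2))
o(d) = d + √(3 + 3*√3) (o(d) = d + √(3 + 3^(3/2)) = d + √(3 + 3*√3))
o(l(3, 0)) + 24*(-103) = (3² + √(3 + 3*√3)) + 24*(-103) = (9 + √(3 + 3*√3)) - 2472 = -2463 + √(3 + 3*√3)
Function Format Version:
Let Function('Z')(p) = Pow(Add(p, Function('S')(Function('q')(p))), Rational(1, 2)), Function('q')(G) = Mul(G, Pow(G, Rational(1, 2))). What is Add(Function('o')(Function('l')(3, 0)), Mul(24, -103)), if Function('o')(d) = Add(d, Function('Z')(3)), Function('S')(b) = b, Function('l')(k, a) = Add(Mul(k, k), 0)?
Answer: Add(-2463, Pow(Add(3, Mul(3, Pow(3, Rational(1, 2)))), Rational(1, 2))) ≈ -2460.1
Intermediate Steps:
Function('q')(G) = Pow(G, Rational(3, 2))
Function('l')(k, a) = Pow(k, 2) (Function('l')(k, a) = Add(Pow(k, 2), 0) = Pow(k, 2))
Function('Z')(p) = Pow(Add(p, Pow(p, Rational(3, 2))), Rational(1, 2))
Function('o')(d) = Add(d, Pow(Add(3, Mul(3, Pow(3, Rational(1, 2)))), Rational(1, 2))) (Function('o')(d) = Add(d, Pow(Add(3, Pow(3, Rational(3, 2))), Rational(1, 2))) = Add(d, Pow(Add(3, Mul(3, Pow(3, Rational(1, 2)))), Rational(1, 2))))
Add(Function('o')(Function('l')(3, 0)), Mul(24, -103)) = Add(Add(Pow(3, 2), Pow(Add(3, Mul(3, Pow(3, Rational(1, 2)))), Rational(1, 2))), Mul(24, -103)) = Add(Add(9, Pow(Add(3, Mul(3, Pow(3, Rational(1, 2)))), Rational(1, 2))), -2472) = Add(-2463, Pow(Add(3, Mul(3, Pow(3, Rational(1, 2)))), Rational(1, 2)))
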